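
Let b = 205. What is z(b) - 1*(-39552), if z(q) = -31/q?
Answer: 8108129/205 ≈ 39552.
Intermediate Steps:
z(b) - 1*(-39552) = -31/205 - 1*(-39552) = -31*1/205 + 39552 = -31/205 + 39552 = 8108129/205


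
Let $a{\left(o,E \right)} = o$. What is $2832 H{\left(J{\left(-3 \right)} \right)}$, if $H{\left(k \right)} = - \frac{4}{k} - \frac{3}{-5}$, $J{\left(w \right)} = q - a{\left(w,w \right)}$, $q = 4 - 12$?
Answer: $\frac{19824}{5} \approx 3964.8$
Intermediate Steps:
$q = -8$ ($q = 4 - 12 = -8$)
$J{\left(w \right)} = -8 - w$
$H{\left(k \right)} = \frac{3}{5} - \frac{4}{k}$ ($H{\left(k \right)} = - \frac{4}{k} - - \frac{3}{5} = - \frac{4}{k} + \frac{3}{5} = \frac{3}{5} - \frac{4}{k}$)
$2832 H{\left(J{\left(-3 \right)} \right)} = 2832 \left(\frac{3}{5} - \frac{4}{-8 - -3}\right) = 2832 \left(\frac{3}{5} - \frac{4}{-8 + 3}\right) = 2832 \left(\frac{3}{5} - \frac{4}{-5}\right) = 2832 \left(\frac{3}{5} - - \frac{4}{5}\right) = 2832 \left(\frac{3}{5} + \frac{4}{5}\right) = 2832 \cdot \frac{7}{5} = \frac{19824}{5}$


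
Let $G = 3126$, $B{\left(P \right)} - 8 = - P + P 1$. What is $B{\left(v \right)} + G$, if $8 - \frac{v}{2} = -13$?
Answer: $3134$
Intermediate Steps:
$v = 42$ ($v = 16 - -26 = 16 + 26 = 42$)
$B{\left(P \right)} = 8$ ($B{\left(P \right)} = 8 - \left(P - P 1\right) = 8 + \left(- P + P\right) = 8 + 0 = 8$)
$B{\left(v \right)} + G = 8 + 3126 = 3134$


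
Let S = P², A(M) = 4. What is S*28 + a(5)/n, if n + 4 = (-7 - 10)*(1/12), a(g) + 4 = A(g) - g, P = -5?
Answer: 9112/13 ≈ 700.92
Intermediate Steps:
a(g) = -g (a(g) = -4 + (4 - g) = -g)
n = -65/12 (n = -4 + (-7 - 10)*(1/12) = -4 - 17/12 = -65/12 ≈ -5.4167)
S = 25 (S = (-5)² = 25)
S*28 + a(5)/n = 25*28 + (-1*5)/(-65/12) = 700 - 5*(-12/65) = 700 + 12/13 = 9112/13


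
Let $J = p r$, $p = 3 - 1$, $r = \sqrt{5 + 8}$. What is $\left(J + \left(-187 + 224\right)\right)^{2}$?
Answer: $1421 + 148 \sqrt{13} \approx 1954.6$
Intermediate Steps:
$r = \sqrt{13} \approx 3.6056$
$p = 2$
$J = 2 \sqrt{13} \approx 7.2111$
$\left(J + \left(-187 + 224\right)\right)^{2} = \left(2 \sqrt{13} + \left(-187 + 224\right)\right)^{2} = \left(2 \sqrt{13} + 37\right)^{2} = \left(37 + 2 \sqrt{13}\right)^{2}$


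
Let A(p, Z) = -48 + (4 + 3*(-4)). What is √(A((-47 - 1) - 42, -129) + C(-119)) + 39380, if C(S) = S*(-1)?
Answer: 39380 + 3*√7 ≈ 39388.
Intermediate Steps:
C(S) = -S
A(p, Z) = -56 (A(p, Z) = -48 + (4 - 12) = -48 - 8 = -56)
√(A((-47 - 1) - 42, -129) + C(-119)) + 39380 = √(-56 - 1*(-119)) + 39380 = √(-56 + 119) + 39380 = √63 + 39380 = 3*√7 + 39380 = 39380 + 3*√7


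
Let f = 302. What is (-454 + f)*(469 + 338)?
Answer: -122664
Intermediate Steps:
(-454 + f)*(469 + 338) = (-454 + 302)*(469 + 338) = -152*807 = -122664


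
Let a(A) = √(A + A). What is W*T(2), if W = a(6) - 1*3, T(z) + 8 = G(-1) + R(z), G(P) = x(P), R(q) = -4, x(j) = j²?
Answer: 33 - 22*√3 ≈ -5.1051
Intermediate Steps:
G(P) = P²
T(z) = -11 (T(z) = -8 + ((-1)² - 4) = -8 + (1 - 4) = -8 - 3 = -11)
a(A) = √2*√A (a(A) = √(2*A) = √2*√A)
W = -3 + 2*√3 (W = √2*√6 - 1*3 = 2*√3 - 3 = -3 + 2*√3 ≈ 0.46410)
W*T(2) = (-3 + 2*√3)*(-11) = 33 - 22*√3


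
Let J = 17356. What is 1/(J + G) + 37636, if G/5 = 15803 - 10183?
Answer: 1710782017/45456 ≈ 37636.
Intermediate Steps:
G = 28100 (G = 5*(15803 - 10183) = 5*5620 = 28100)
1/(J + G) + 37636 = 1/(17356 + 28100) + 37636 = 1/45456 + 37636 = 1710782017/45456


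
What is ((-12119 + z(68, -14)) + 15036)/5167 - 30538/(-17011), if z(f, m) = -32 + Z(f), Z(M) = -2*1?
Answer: 206832559/87895837 ≈ 2.3532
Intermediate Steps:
Z(M) = -2
z(f, m) = -34 (z(f, m) = -32 - 2 = -34)
((-12119 + z(68, -14)) + 15036)/5167 - 30538/(-17011) = ((-12119 - 34) + 15036)/5167 - 30538/(-17011) = (-12153 + 15036)*(1/5167) - 30538*(-1/17011) = 2883*(1/5167) + 30538/17011 = 2883/5167 + 30538/17011 = 206832559/87895837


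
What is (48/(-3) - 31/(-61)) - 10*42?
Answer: -26565/61 ≈ -435.49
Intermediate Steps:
(48/(-3) - 31/(-61)) - 10*42 = (48*(-1/3) - 31*(-1/61)) - 420 = (-16 + 31/61) - 420 = -945/61 - 420 = -26565/61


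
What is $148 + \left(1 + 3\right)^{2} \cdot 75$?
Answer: $1348$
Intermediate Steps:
$148 + \left(1 + 3\right)^{2} \cdot 75 = 148 + 4^{2} \cdot 75 = 148 + 16 \cdot 75 = 148 + 1200 = 1348$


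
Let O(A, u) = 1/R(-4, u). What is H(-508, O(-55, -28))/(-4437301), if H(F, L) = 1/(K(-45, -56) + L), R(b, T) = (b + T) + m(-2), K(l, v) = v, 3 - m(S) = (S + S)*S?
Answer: 37/9198524973 ≈ 4.0224e-9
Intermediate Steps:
m(S) = 3 - 2*S**2 (m(S) = 3 - (S + S)*S = 3 - 2*S*S = 3 - 2*S**2)
R(b, T) = -5 + T + b (R(b, T) = (b + T) + (3 - 2*(-2)**2) = (T + b) + (3 - 2*4) = (T + b) + (3 - 8) = (T + b) - 5 = -5 + T + b)
O(A, u) = 1/(-9 + u) (O(A, u) = 1/(-5 + u - 4) = 1/(-9 + u))
H(F, L) = 1/(-56 + L)
H(-508, O(-55, -28))/(-4437301) = 1/(-56 + 1/(-9 - 28)*(-4437301)) = -1/4437301/(-56 + 1/(-37)) = -1/4437301/(-56 - 1/37) = -1/4437301/(-2073/37) = -37/2073*(-1/4437301) = 37/9198524973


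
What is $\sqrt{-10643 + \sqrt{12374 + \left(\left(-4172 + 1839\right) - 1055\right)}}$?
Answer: $\sqrt{-10643 + \sqrt{8986}} \approx 102.7 i$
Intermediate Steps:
$\sqrt{-10643 + \sqrt{12374 + \left(\left(-4172 + 1839\right) - 1055\right)}} = \sqrt{-10643 + \sqrt{12374 - 3388}} = \sqrt{-10643 + \sqrt{8986}}$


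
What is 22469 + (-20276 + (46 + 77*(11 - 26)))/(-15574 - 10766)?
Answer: 118370969/5268 ≈ 22470.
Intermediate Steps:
22469 + (-20276 + (46 + 77*(11 - 26)))/(-15574 - 10766) = 22469 + (-20276 + (46 + 77*(-15)))/(-26340) = 22469 + (-20276 + (46 - 1155))*(-1/26340) = 22469 + (-20276 - 1109)*(-1/26340) = 22469 - 21385*(-1/26340) = 22469 + 4277/5268 = 118370969/5268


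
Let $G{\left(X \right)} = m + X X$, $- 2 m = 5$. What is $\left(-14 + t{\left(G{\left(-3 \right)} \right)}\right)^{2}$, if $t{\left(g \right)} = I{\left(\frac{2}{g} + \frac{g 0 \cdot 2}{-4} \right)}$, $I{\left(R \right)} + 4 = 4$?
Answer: $196$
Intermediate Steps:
$m = - \frac{5}{2}$ ($m = \left(- \frac{1}{2}\right) 5 = - \frac{5}{2} \approx -2.5$)
$G{\left(X \right)} = - \frac{5}{2} + X^{2}$ ($G{\left(X \right)} = - \frac{5}{2} + X X = - \frac{5}{2} + X^{2}$)
$I{\left(R \right)} = 0$ ($I{\left(R \right)} = -4 + 4 = 0$)
$t{\left(g \right)} = 0$
$\left(-14 + t{\left(G{\left(-3 \right)} \right)}\right)^{2} = \left(-14 + 0\right)^{2} = \left(-14\right)^{2} = 196$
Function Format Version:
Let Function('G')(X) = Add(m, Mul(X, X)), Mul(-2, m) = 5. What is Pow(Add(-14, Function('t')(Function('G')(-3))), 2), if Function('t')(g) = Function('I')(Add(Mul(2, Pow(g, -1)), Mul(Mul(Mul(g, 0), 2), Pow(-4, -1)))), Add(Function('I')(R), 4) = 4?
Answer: 196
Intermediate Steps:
m = Rational(-5, 2) (m = Mul(Rational(-1, 2), 5) = Rational(-5, 2) ≈ -2.5000)
Function('G')(X) = Add(Rational(-5, 2), Pow(X, 2)) (Function('G')(X) = Add(Rational(-5, 2), Mul(X, X)) = Add(Rational(-5, 2), Pow(X, 2)))
Function('I')(R) = 0 (Function('I')(R) = Add(-4, 4) = 0)
Function('t')(g) = 0
Pow(Add(-14, Function('t')(Function('G')(-3))), 2) = Pow(Add(-14, 0), 2) = Pow(-14, 2) = 196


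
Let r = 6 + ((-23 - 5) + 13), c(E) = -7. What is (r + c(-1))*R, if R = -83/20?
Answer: 332/5 ≈ 66.400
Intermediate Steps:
R = -83/20 (R = -83*1/20 = -83/20 ≈ -4.1500)
r = -9 (r = 6 + (-28 + 13) = 6 - 15 = -9)
(r + c(-1))*R = (-9 - 7)*(-83/20) = -16*(-83/20) = 332/5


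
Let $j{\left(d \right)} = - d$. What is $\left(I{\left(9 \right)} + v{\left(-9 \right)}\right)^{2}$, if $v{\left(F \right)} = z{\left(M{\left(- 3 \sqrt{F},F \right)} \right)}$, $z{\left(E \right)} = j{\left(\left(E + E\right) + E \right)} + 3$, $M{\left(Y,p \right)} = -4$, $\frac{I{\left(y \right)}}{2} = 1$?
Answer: $289$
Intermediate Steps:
$I{\left(y \right)} = 2$ ($I{\left(y \right)} = 2 \cdot 1 = 2$)
$z{\left(E \right)} = 3 - 3 E$ ($z{\left(E \right)} = - (\left(E + E\right) + E) + 3 = - (2 E + E) + 3 = - 3 E + 3 = 3 - 3 E$)
$v{\left(F \right)} = 15$ ($v{\left(F \right)} = 3 - -12 = 3 + 12 = 15$)
$\left(I{\left(9 \right)} + v{\left(-9 \right)}\right)^{2} = \left(2 + 15\right)^{2} = 17^{2} = 289$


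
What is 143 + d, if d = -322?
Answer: -179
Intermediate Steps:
143 + d = 143 - 322 = -179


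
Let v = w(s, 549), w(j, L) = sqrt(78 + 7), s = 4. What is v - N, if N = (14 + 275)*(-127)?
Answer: 36703 + sqrt(85) ≈ 36712.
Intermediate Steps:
w(j, L) = sqrt(85)
v = sqrt(85) ≈ 9.2195
N = -36703 (N = 289*(-127) = -36703)
v - N = sqrt(85) - 1*(-36703) = sqrt(85) + 36703 = 36703 + sqrt(85)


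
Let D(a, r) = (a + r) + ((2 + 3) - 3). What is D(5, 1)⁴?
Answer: 4096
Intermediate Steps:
D(a, r) = 2 + a + r (D(a, r) = (a + r) + (5 - 3) = (a + r) + 2 = 2 + a + r)
D(5, 1)⁴ = (2 + 5 + 1)⁴ = 8⁴ = 4096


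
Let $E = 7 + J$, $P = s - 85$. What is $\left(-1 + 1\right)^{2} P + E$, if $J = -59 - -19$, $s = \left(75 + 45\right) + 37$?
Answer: $-33$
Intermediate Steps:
$s = 157$ ($s = 120 + 37 = 157$)
$J = -40$ ($J = -59 + 19 = -40$)
$P = 72$ ($P = 157 - 85 = 72$)
$E = -33$ ($E = 7 - 40 = -33$)
$\left(-1 + 1\right)^{2} P + E = \left(-1 + 1\right)^{2} \cdot 72 - 33 = 0^{2} \cdot 72 - 33 = 0 \cdot 72 - 33 = 0 - 33 = -33$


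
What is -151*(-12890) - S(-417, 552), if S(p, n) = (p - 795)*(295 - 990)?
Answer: 1104050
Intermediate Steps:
S(p, n) = 552525 - 695*p (S(p, n) = (-795 + p)*(-695) = 552525 - 695*p)
-151*(-12890) - S(-417, 552) = -151*(-12890) - (552525 - 695*(-417)) = 1946390 - (552525 + 289815) = 1946390 - 1*842340 = 1946390 - 842340 = 1104050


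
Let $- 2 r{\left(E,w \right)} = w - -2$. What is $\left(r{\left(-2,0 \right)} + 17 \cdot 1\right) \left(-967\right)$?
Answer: $-15472$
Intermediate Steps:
$r{\left(E,w \right)} = -1 - \frac{w}{2}$ ($r{\left(E,w \right)} = - \frac{w - -2}{2} = - \frac{w + 2}{2} = - \frac{2 + w}{2} = -1 - \frac{w}{2}$)
$\left(r{\left(-2,0 \right)} + 17 \cdot 1\right) \left(-967\right) = \left(\left(-1 - 0\right) + 17 \cdot 1\right) \left(-967\right) = \left(\left(-1 + 0\right) + 17\right) \left(-967\right) = \left(-1 + 17\right) \left(-967\right) = 16 \left(-967\right) = -15472$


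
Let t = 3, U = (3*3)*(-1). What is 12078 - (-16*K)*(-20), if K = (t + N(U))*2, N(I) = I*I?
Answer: -41682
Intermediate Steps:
U = -9 (U = 9*(-1) = -9)
N(I) = I**2
K = 168 (K = (3 + (-9)**2)*2 = (3 + 81)*2 = 84*2 = 168)
12078 - (-16*K)*(-20) = 12078 - (-16*168)*(-20) = 12078 - (-2688)*(-20) = 12078 - 1*53760 = 12078 - 53760 = -41682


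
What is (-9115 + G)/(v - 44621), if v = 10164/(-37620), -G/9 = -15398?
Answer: -36898095/12717062 ≈ -2.9015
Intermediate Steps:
G = 138582 (G = -9*(-15398) = 138582)
v = -77/285 (v = 10164*(-1/37620) = -77/285 ≈ -0.27018)
(-9115 + G)/(v - 44621) = (-9115 + 138582)/(-77/285 - 44621) = 129467/(-12717062/285) = 129467*(-285/12717062) = -36898095/12717062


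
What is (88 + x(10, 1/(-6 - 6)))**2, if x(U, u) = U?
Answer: 9604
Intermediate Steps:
(88 + x(10, 1/(-6 - 6)))**2 = (88 + 10)**2 = 98**2 = 9604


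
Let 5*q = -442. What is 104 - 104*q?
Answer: 46488/5 ≈ 9297.6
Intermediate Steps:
q = -442/5 (q = (1/5)*(-442) = -442/5 ≈ -88.400)
104 - 104*q = 104 - 104*(-442/5) = 104 + 45968/5 = 46488/5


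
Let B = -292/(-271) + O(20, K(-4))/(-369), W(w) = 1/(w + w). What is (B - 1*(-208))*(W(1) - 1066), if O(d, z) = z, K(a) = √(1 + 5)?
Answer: -60371230/271 + 2131*√6/738 ≈ -2.2277e+5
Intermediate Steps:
K(a) = √6
W(w) = 1/(2*w)
B = 292/271 - √6/369 (B = -292/(-271) + √6/(-369) = -292*(-1/271) + √6*(-1/369) = 292/271 - √6/369 ≈ 1.0709)
(B - 1*(-208))*(W(1) - 1066) = ((292/271 - √6/369) - 1*(-208))*((½)/1 - 1066) = ((292/271 - √6/369) + 208)*((½)*1 - 1066) = (56660/271 - √6/369)*(½ - 1066) = (56660/271 - √6/369)*(-2131/2) = -60371230/271 + 2131*√6/738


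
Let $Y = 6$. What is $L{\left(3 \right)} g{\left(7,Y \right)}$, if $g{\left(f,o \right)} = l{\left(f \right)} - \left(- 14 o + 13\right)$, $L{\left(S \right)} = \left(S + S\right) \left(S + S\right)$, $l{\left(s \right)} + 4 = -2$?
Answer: $2340$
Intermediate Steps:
$l{\left(s \right)} = -6$ ($l{\left(s \right)} = -4 - 2 = -6$)
$L{\left(S \right)} = 4 S^{2}$ ($L{\left(S \right)} = 2 S 2 S = 4 S^{2}$)
$g{\left(f,o \right)} = -19 + 14 o$ ($g{\left(f,o \right)} = -6 - \left(- 14 o + 13\right) = -6 - \left(13 - 14 o\right) = -6 + \left(-13 + 14 o\right) = -19 + 14 o$)
$L{\left(3 \right)} g{\left(7,Y \right)} = 4 \cdot 3^{2} \left(-19 + 14 \cdot 6\right) = 4 \cdot 9 \left(-19 + 84\right) = 36 \cdot 65 = 2340$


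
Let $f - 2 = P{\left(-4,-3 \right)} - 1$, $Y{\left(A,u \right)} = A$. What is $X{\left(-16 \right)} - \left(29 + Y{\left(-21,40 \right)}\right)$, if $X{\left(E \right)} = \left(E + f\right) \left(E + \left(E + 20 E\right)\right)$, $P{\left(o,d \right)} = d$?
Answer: $6328$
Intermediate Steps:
$f = -2$ ($f = 2 - 4 = -2$)
$X{\left(E \right)} = 22 E \left(-2 + E\right)$ ($X{\left(E \right)} = \left(E - 2\right) \left(E + \left(E + 20 E\right)\right) = \left(-2 + E\right) \left(E + 21 E\right) = \left(-2 + E\right) 22 E = 22 E \left(-2 + E\right)$)
$X{\left(-16 \right)} - \left(29 + Y{\left(-21,40 \right)}\right) = 22 \left(-16\right) \left(-2 - 16\right) - \left(29 - 21\right) = 22 \left(-16\right) \left(-18\right) - 8 = 6336 - 8 = 6328$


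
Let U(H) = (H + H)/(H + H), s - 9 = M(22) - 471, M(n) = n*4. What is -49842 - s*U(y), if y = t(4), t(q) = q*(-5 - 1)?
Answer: -49468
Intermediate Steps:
t(q) = -6*q (t(q) = q*(-6) = -6*q)
y = -24 (y = -6*4 = -24)
M(n) = 4*n
s = -374 (s = 9 + (4*22 - 471) = 9 + (88 - 471) = 9 - 383 = -374)
U(H) = 1 (U(H) = (2*H)/((2*H)) = (2*H)*(1/(2*H)) = 1)
-49842 - s*U(y) = -49842 - (-374) = -49842 - 1*(-374) = -49842 + 374 = -49468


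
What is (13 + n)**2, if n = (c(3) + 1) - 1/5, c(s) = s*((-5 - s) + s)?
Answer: 36/25 ≈ 1.4400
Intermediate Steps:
c(s) = -5*s (c(s) = s*(-5) = -5*s)
n = -71/5 (n = (-5*3 + 1) - 1/5 = (-15 + 1) - 1*1/5 = -14 - 1/5 = -71/5 ≈ -14.200)
(13 + n)**2 = (13 - 71/5)**2 = (-6/5)**2 = 36/25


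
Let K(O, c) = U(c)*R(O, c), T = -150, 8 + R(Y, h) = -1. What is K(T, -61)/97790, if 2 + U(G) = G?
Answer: 81/13970 ≈ 0.0057981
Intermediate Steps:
U(G) = -2 + G
R(Y, h) = -9 (R(Y, h) = -8 - 1 = -9)
K(O, c) = 18 - 9*c (K(O, c) = (-2 + c)*(-9) = 18 - 9*c)
K(T, -61)/97790 = (18 - 9*(-61))/97790 = (18 + 549)*(1/97790) = 567*(1/97790) = 81/13970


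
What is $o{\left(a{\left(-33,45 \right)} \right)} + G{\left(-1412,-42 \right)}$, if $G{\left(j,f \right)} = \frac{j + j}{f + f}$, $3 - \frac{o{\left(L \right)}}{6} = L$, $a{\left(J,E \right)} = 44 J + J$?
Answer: $\frac{188194}{21} \approx 8961.6$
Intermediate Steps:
$a{\left(J,E \right)} = 45 J$
$o{\left(L \right)} = 18 - 6 L$
$G{\left(j,f \right)} = \frac{j}{f}$ ($G{\left(j,f \right)} = \frac{2 j}{2 f} = 2 j \frac{1}{2 f} = \frac{j}{f}$)
$o{\left(a{\left(-33,45 \right)} \right)} + G{\left(-1412,-42 \right)} = \left(18 - 6 \cdot 45 \left(-33\right)\right) - \frac{1412}{-42} = \left(18 - -8910\right) - - \frac{706}{21} = \left(18 + 8910\right) + \frac{706}{21} = 8928 + \frac{706}{21} = \frac{188194}{21}$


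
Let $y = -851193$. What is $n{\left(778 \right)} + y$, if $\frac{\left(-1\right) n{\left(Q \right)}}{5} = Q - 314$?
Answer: $-853513$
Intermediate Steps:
$n{\left(Q \right)} = 1570 - 5 Q$ ($n{\left(Q \right)} = - 5 \left(Q - 314\right) = - 5 \left(-314 + Q\right) = 1570 - 5 Q$)
$n{\left(778 \right)} + y = \left(1570 - 3890\right) - 851193 = -2320 - 851193 = -853513$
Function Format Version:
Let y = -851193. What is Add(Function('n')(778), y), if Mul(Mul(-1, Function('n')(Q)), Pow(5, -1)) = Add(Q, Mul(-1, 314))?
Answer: -853513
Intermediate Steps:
Function('n')(Q) = Add(1570, Mul(-5, Q)) (Function('n')(Q) = Mul(-5, Add(Q, Mul(-1, 314))) = Mul(-5, Add(Q, -314)) = Mul(-5, Add(-314, Q)) = Add(1570, Mul(-5, Q)))
Add(Function('n')(778), y) = Add(Add(1570, Mul(-5, 778)), -851193) = Add(Add(1570, -3890), -851193) = Add(-2320, -851193) = -853513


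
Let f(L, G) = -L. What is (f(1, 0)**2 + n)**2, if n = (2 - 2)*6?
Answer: 1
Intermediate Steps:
n = 0 (n = 0*6 = 0)
(f(1, 0)**2 + n)**2 = ((-1*1)**2 + 0)**2 = ((-1)**2 + 0)**2 = (1 + 0)**2 = 1**2 = 1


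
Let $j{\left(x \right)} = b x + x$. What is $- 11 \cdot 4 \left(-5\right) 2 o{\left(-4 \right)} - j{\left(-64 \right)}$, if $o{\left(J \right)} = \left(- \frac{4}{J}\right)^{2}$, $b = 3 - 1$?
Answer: $632$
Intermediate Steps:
$b = 2$ ($b = 3 - 1 = 2$)
$j{\left(x \right)} = 3 x$ ($j{\left(x \right)} = 2 x + x = 3 x$)
$o{\left(J \right)} = \frac{16}{J^{2}}$
$- 11 \cdot 4 \left(-5\right) 2 o{\left(-4 \right)} - j{\left(-64 \right)} = - 11 \cdot 4 \left(-5\right) 2 \cdot \frac{16}{16} - 3 \left(-64\right) = - 11 \left(\left(-20\right) 2\right) 16 \cdot \frac{1}{16} - -192 = \left(-11\right) \left(-40\right) 1 + 192 = 440 \cdot 1 + 192 = 440 + 192 = 632$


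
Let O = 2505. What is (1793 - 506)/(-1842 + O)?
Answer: 33/17 ≈ 1.9412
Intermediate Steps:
(1793 - 506)/(-1842 + O) = (1793 - 506)/(-1842 + 2505) = 1287/663 = 1287*(1/663) = 33/17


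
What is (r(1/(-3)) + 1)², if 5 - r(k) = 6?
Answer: 0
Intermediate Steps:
r(k) = -1 (r(k) = 5 - 1*6 = 5 - 6 = -1)
(r(1/(-3)) + 1)² = (-1 + 1)² = 0² = 0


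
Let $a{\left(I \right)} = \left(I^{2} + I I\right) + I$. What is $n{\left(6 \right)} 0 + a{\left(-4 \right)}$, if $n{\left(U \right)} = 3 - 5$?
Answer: $28$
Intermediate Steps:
$n{\left(U \right)} = -2$ ($n{\left(U \right)} = 3 - 5 = -2$)
$a{\left(I \right)} = I + 2 I^{2}$ ($a{\left(I \right)} = \left(I^{2} + I^{2}\right) + I = 2 I^{2} + I = I + 2 I^{2}$)
$n{\left(6 \right)} 0 + a{\left(-4 \right)} = \left(-2\right) 0 - 4 \left(1 + 2 \left(-4\right)\right) = 0 - 4 \left(1 - 8\right) = 0 - -28 = 0 + 28 = 28$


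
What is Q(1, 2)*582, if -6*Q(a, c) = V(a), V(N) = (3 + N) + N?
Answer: -485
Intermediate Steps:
V(N) = 3 + 2*N
Q(a, c) = -½ - a/3 (Q(a, c) = -(3 + 2*a)/6 = -½ - a/3)
Q(1, 2)*582 = (-½ - ⅓*1)*582 = (-½ - ⅓)*582 = -⅚*582 = -485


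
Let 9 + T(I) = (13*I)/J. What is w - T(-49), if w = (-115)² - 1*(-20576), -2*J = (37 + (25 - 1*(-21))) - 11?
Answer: 1216523/36 ≈ 33792.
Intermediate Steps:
J = -36 (J = -((37 + (25 - 1*(-21))) - 11)/2 = -((37 + (25 + 21)) - 11)/2 = -((37 + 46) - 11)/2 = -(83 - 11)/2 = -½*72 = -36)
T(I) = -9 - 13*I/36 (T(I) = -9 + (13*I)/(-36) = -9 + (13*I)*(-1/36) = -9 - 13*I/36)
w = 33801 (w = 13225 + 20576 = 33801)
w - T(-49) = 33801 - (-9 - 13/36*(-49)) = 33801 - (-9 + 637/36) = 33801 - 1*313/36 = 33801 - 313/36 = 1216523/36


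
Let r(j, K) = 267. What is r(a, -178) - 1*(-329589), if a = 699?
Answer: 329856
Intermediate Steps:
r(a, -178) - 1*(-329589) = 267 - 1*(-329589) = 267 + 329589 = 329856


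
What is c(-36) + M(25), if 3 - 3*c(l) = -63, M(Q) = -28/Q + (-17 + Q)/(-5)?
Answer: 482/25 ≈ 19.280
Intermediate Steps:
M(Q) = 17/5 - 28/Q - Q/5 (M(Q) = -28/Q + (-17 + Q)*(-1/5) = -28/Q + (17/5 - Q/5) = 17/5 - 28/Q - Q/5)
c(l) = 22 (c(l) = 1 - 1/3*(-63) = 1 + 21 = 22)
c(-36) + M(25) = 22 + (17/5 - 28/25 - 1/5*25) = 22 + (17/5 - 28*1/25 - 5) = 22 + (17/5 - 28/25 - 5) = 22 - 68/25 = 482/25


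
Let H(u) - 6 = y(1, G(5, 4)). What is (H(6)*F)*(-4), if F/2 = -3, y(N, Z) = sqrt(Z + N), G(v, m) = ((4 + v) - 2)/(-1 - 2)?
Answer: 144 + 16*I*sqrt(3) ≈ 144.0 + 27.713*I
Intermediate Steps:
G(v, m) = -2/3 - v/3 (G(v, m) = (2 + v)/(-3) = (2 + v)*(-1/3) = -2/3 - v/3)
y(N, Z) = sqrt(N + Z)
H(u) = 6 + 2*I*sqrt(3)/3 (H(u) = 6 + sqrt(1 + (-2/3 - 1/3*5)) = 6 + sqrt(1 + (-2/3 - 5/3)) = 6 + sqrt(1 - 7/3) = 6 + sqrt(-4/3) = 6 + 2*I*sqrt(3)/3)
F = -6 (F = 2*(-3) = -6)
(H(6)*F)*(-4) = ((6 + 2*I*sqrt(3)/3)*(-6))*(-4) = (-36 - 4*I*sqrt(3))*(-4) = 144 + 16*I*sqrt(3)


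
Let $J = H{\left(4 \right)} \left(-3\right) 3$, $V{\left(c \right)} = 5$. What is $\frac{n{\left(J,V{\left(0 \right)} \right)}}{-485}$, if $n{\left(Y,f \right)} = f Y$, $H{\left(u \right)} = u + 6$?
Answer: $\frac{90}{97} \approx 0.92784$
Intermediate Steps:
$H{\left(u \right)} = 6 + u$
$J = -90$ ($J = \left(6 + 4\right) \left(-3\right) 3 = 10 \left(-3\right) 3 = \left(-30\right) 3 = -90$)
$n{\left(Y,f \right)} = Y f$
$\frac{n{\left(J,V{\left(0 \right)} \right)}}{-485} = \frac{\left(-90\right) 5}{-485} = \left(-450\right) \left(- \frac{1}{485}\right) = \frac{90}{97}$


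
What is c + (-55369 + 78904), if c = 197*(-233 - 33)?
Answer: -28867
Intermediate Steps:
c = -52402 (c = 197*(-266) = -52402)
c + (-55369 + 78904) = -52402 + (-55369 + 78904) = -52402 + 23535 = -28867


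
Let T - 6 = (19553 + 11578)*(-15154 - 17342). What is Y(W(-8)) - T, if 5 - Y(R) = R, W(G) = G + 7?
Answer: 1011632976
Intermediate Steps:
T = -1011632970 (T = 6 + (19553 + 11578)*(-15154 - 17342) = 6 + 31131*(-32496) = 6 - 1011632976 = -1011632970)
W(G) = 7 + G
Y(R) = 5 - R
Y(W(-8)) - T = (5 - (7 - 8)) - 1*(-1011632970) = (5 - 1*(-1)) + 1011632970 = (5 + 1) + 1011632970 = 6 + 1011632970 = 1011632976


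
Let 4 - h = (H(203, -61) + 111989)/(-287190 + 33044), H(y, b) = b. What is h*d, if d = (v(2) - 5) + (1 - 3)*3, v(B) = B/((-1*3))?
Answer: -19748960/381219 ≈ -51.805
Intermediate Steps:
v(B) = -B/3 (v(B) = B/(-3) = B*(-⅓) = -B/3)
d = -35/3 (d = (-⅓*2 - 5) + (1 - 3)*3 = (-⅔ - 5) - 2*3 = -17/3 - 6 = -35/3 ≈ -11.667)
h = 564256/127073 (h = 4 - (-61 + 111989)/(-287190 + 33044) = 4 - 111928/(-254146) = 4 - 111928*(-1)/254146 = 4 - 1*(-55964/127073) = 4 + 55964/127073 = 564256/127073 ≈ 4.4404)
h*d = (564256/127073)*(-35/3) = -19748960/381219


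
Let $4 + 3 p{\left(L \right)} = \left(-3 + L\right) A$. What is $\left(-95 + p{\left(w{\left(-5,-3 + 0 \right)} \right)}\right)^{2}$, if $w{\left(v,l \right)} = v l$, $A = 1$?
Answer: $\frac{76729}{9} \approx 8525.4$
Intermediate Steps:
$w{\left(v,l \right)} = l v$
$p{\left(L \right)} = - \frac{7}{3} + \frac{L}{3}$ ($p{\left(L \right)} = - \frac{4}{3} + \frac{\left(-3 + L\right) 1}{3} = - \frac{4}{3} + \frac{-3 + L}{3} = - \frac{4}{3} + \left(-1 + \frac{L}{3}\right) = - \frac{7}{3} + \frac{L}{3}$)
$\left(-95 + p{\left(w{\left(-5,-3 + 0 \right)} \right)}\right)^{2} = \left(-95 - \left(\frac{7}{3} - \frac{\left(-3 + 0\right) \left(-5\right)}{3}\right)\right)^{2} = \left(-95 - \left(\frac{7}{3} - \frac{\left(-3\right) \left(-5\right)}{3}\right)\right)^{2} = \left(-95 + \left(- \frac{7}{3} + \frac{1}{3} \cdot 15\right)\right)^{2} = \left(-95 + \left(- \frac{7}{3} + 5\right)\right)^{2} = \left(-95 + \frac{8}{3}\right)^{2} = \left(- \frac{277}{3}\right)^{2} = \frac{76729}{9}$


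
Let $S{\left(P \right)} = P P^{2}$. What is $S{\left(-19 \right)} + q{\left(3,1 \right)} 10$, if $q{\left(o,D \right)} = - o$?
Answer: $-6889$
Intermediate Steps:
$S{\left(P \right)} = P^{3}$
$S{\left(-19 \right)} + q{\left(3,1 \right)} 10 = \left(-19\right)^{3} + \left(-1\right) 3 \cdot 10 = -6859 - 30 = -6889$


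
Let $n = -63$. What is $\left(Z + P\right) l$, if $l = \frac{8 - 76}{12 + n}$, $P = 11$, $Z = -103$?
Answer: $- \frac{368}{3} \approx -122.67$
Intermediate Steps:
$l = \frac{4}{3}$ ($l = \frac{8 - 76}{12 - 63} = - \frac{68}{-51} = \left(-68\right) \left(- \frac{1}{51}\right) = \frac{4}{3} \approx 1.3333$)
$\left(Z + P\right) l = \left(-103 + 11\right) \frac{4}{3} = \left(-92\right) \frac{4}{3} = - \frac{368}{3}$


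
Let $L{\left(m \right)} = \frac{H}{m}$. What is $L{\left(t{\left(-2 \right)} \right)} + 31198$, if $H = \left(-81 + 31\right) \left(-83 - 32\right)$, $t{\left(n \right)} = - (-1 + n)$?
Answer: $\frac{99344}{3} \approx 33115.0$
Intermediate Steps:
$t{\left(n \right)} = 1 - n$
$H = 5750$ ($H = \left(-50\right) \left(-115\right) = 5750$)
$L{\left(m \right)} = \frac{5750}{m}$
$L{\left(t{\left(-2 \right)} \right)} + 31198 = \frac{5750}{1 - -2} + 31198 = \frac{5750}{1 + 2} + 31198 = \frac{5750}{3} + 31198 = \frac{99344}{3}$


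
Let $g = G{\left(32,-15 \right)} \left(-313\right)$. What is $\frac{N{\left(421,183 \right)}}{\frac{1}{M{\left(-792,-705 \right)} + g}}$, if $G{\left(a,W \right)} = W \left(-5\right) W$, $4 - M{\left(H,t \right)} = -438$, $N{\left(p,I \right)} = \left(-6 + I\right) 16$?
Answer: $998469744$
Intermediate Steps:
$N{\left(p,I \right)} = -96 + 16 I$
$M{\left(H,t \right)} = 442$ ($M{\left(H,t \right)} = 4 - -438 = 4 + 438 = 442$)
$G{\left(a,W \right)} = - 5 W^{2}$ ($G{\left(a,W \right)} = - 5 W W = - 5 W^{2}$)
$g = 352125$ ($g = - 5 \left(-15\right)^{2} \left(-313\right) = \left(-5\right) 225 \left(-313\right) = \left(-1125\right) \left(-313\right) = 352125$)
$\frac{N{\left(421,183 \right)}}{\frac{1}{M{\left(-792,-705 \right)} + g}} = \frac{-96 + 16 \cdot 183}{\frac{1}{442 + 352125}} = \frac{-96 + 2928}{\frac{1}{352567}} = 2832 \frac{1}{\frac{1}{352567}} = 2832 \cdot 352567 = 998469744$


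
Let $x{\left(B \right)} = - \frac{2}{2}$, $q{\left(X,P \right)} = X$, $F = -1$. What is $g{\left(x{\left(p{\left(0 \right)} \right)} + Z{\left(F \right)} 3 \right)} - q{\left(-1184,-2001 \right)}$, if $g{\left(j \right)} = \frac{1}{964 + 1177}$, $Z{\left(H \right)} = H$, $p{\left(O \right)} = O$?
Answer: $\frac{2534945}{2141} \approx 1184.0$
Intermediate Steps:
$x{\left(B \right)} = -1$ ($x{\left(B \right)} = \left(-2\right) \frac{1}{2} = -1$)
$g{\left(j \right)} = \frac{1}{2141}$
$g{\left(x{\left(p{\left(0 \right)} \right)} + Z{\left(F \right)} 3 \right)} - q{\left(-1184,-2001 \right)} = \frac{1}{2141} - -1184 = \frac{1}{2141} + 1184 = \frac{2534945}{2141}$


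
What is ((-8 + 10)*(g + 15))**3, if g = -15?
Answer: 0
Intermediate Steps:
((-8 + 10)*(g + 15))**3 = ((-8 + 10)*(-15 + 15))**3 = (2*0)**3 = 0**3 = 0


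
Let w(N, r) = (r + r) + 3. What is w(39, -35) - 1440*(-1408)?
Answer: 2027453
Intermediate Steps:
w(N, r) = 3 + 2*r (w(N, r) = 2*r + 3 = 3 + 2*r)
w(39, -35) - 1440*(-1408) = (3 + 2*(-35)) - 1440*(-1408) = (3 - 70) + 2027520 = -67 + 2027520 = 2027453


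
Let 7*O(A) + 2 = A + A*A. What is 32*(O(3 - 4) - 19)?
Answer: -4320/7 ≈ -617.14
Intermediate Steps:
O(A) = -2/7 + A/7 + A²/7 (O(A) = -2/7 + (A + A*A)/7 = -2/7 + (A + A²)/7 = -2/7 + (A/7 + A²/7) = -2/7 + A/7 + A²/7)
32*(O(3 - 4) - 19) = 32*((-2/7 + (3 - 4)/7 + (3 - 4)²/7) - 19) = 32*((-2/7 + (⅐)*(-1) + (⅐)*(-1)²) - 19) = 32*((-2/7 - ⅐ + (⅐)*1) - 19) = 32*((-2/7 - ⅐ + ⅐) - 19) = 32*(-2/7 - 19) = 32*(-135/7) = -4320/7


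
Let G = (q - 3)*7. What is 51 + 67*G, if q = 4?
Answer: 520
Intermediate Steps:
G = 7 (G = (4 - 3)*7 = 1*7 = 7)
51 + 67*G = 51 + 67*7 = 51 + 469 = 520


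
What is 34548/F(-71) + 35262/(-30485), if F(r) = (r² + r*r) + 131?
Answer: 99009282/44477615 ≈ 2.2260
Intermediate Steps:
F(r) = 131 + 2*r² (F(r) = (r² + r²) + 131 = 2*r² + 131 = 131 + 2*r²)
34548/F(-71) + 35262/(-30485) = 34548/(131 + 2*(-71)²) + 35262/(-30485) = 34548/(131 + 2*5041) + 35262*(-1/30485) = 34548/(131 + 10082) - 35262/30485 = 34548/10213 - 35262/30485 = 99009282/44477615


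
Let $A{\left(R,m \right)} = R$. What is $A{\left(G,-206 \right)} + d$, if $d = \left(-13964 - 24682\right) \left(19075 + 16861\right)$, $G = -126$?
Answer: $-1388782782$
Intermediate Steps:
$d = -1388782656$ ($d = \left(-38646\right) 35936 = -1388782656$)
$A{\left(G,-206 \right)} + d = -126 - 1388782656 = -1388782782$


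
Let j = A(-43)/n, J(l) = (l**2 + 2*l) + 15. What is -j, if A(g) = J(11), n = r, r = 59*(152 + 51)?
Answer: -158/11977 ≈ -0.013192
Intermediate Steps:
J(l) = 15 + l**2 + 2*l
r = 11977 (r = 59*203 = 11977)
n = 11977
A(g) = 158 (A(g) = 15 + 11**2 + 2*11 = 15 + 121 + 22 = 158)
j = 158/11977 ≈ 0.013192
-j = -1*158/11977 = -158/11977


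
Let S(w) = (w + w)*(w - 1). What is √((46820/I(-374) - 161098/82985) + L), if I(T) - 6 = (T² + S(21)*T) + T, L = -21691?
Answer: 2*I*√1453095229255178645195/517624865 ≈ 147.29*I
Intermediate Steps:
S(w) = 2*w*(-1 + w) (S(w) = (2*w)*(-1 + w) = 2*w*(-1 + w))
I(T) = 6 + T² + 841*T (I(T) = 6 + ((T² + (2*21*(-1 + 21))*T) + T) = 6 + ((T² + (2*21*20)*T) + T) = 6 + ((T² + 840*T) + T) = 6 + (T² + 841*T) = 6 + T² + 841*T)
√((46820/I(-374) - 161098/82985) + L) = √((46820/(6 + (-374)² + 841*(-374)) - 161098/82985) - 21691) = √((46820/(6 + 139876 - 314534) - 161098*1/82985) - 21691) = √((46820/(-174652) - 23014/11855) - 21691) = √((46820*(-1/174652) - 23014/11855) - 21691) = √((-11705/43663 - 23014/11855) - 21691) = √(-1143623057/517624865 - 21691) = √(-11228944569772/517624865) = 2*I*√1453095229255178645195/517624865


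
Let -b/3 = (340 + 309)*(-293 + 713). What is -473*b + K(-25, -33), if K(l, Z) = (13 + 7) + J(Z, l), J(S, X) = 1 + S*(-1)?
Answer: 386791074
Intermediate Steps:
J(S, X) = 1 - S
K(l, Z) = 21 - Z (K(l, Z) = (13 + 7) + (1 - Z) = 20 + (1 - Z) = 21 - Z)
b = -817740 (b = -3*(340 + 309)*(-293 + 713) = -1947*420 = -3*272580 = -817740)
-473*b + K(-25, -33) = -473*(-817740) + (21 - 1*(-33)) = 386791020 + (21 + 33) = 386791020 + 54 = 386791074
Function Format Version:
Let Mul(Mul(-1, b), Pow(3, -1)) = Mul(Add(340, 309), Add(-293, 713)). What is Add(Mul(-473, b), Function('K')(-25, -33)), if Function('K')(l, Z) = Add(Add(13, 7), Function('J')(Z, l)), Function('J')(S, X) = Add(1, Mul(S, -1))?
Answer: 386791074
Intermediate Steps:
Function('J')(S, X) = Add(1, Mul(-1, S))
Function('K')(l, Z) = Add(21, Mul(-1, Z)) (Function('K')(l, Z) = Add(Add(13, 7), Add(1, Mul(-1, Z))) = Add(20, Add(1, Mul(-1, Z))) = Add(21, Mul(-1, Z)))
b = -817740 (b = Mul(-3, Mul(Add(340, 309), Add(-293, 713))) = Mul(-3, Mul(649, 420)) = Mul(-3, 272580) = -817740)
Add(Mul(-473, b), Function('K')(-25, -33)) = Add(Mul(-473, -817740), Add(21, Mul(-1, -33))) = Add(386791020, Add(21, 33)) = Add(386791020, 54) = 386791074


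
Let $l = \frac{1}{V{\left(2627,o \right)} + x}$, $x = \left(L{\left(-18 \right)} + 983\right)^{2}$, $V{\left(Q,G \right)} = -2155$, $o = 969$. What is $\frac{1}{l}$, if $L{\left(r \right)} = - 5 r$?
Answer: $1149174$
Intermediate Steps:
$x = 1151329$ ($x = \left(\left(-5\right) \left(-18\right) + 983\right)^{2} = \left(90 + 983\right)^{2} = 1073^{2} = 1151329$)
$l = \frac{1}{1149174}$ ($l = \frac{1}{-2155 + 1151329} = \frac{1}{1149174} \approx 8.7019 \cdot 10^{-7}$)
$\frac{1}{l} = \frac{1}{\frac{1}{1149174}} = 1149174$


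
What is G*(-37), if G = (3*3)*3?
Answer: -999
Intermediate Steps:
G = 27 (G = 9*3 = 27)
G*(-37) = 27*(-37) = -999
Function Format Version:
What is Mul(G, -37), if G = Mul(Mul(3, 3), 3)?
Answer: -999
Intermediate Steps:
G = 27 (G = Mul(9, 3) = 27)
Mul(G, -37) = Mul(27, -37) = -999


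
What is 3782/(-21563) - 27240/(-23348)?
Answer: 124768496/125863231 ≈ 0.99130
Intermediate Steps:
3782/(-21563) - 27240/(-23348) = 3782*(-1/21563) - 27240*(-1/23348) = -3782/21563 + 6810/5837 = 124768496/125863231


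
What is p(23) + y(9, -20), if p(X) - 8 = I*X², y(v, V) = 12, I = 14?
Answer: 7426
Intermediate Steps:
p(X) = 8 + 14*X²
p(23) + y(9, -20) = (8 + 14*23²) + 12 = (8 + 14*529) + 12 = (8 + 7406) + 12 = 7414 + 12 = 7426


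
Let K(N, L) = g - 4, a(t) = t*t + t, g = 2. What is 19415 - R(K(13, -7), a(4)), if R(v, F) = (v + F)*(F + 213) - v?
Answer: 15219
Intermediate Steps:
a(t) = t + t² (a(t) = t² + t = t + t²)
K(N, L) = -2 (K(N, L) = 2 - 4 = -2)
R(v, F) = -v + (213 + F)*(F + v) (R(v, F) = (F + v)*(213 + F) - v = (213 + F)*(F + v) - v = -v + (213 + F)*(F + v))
19415 - R(K(13, -7), a(4)) = 19415 - ((4*(1 + 4))² + 212*(-2) + 213*(4*(1 + 4)) + (4*(1 + 4))*(-2)) = 19415 - ((4*5)² - 424 + 213*(4*5) + (4*5)*(-2)) = 19415 - (20² - 424 + 213*20 + 20*(-2)) = 19415 - (400 - 424 + 4260 - 40) = 19415 - 1*4196 = 19415 - 4196 = 15219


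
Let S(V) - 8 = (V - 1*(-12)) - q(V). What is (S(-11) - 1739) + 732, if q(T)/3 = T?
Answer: -965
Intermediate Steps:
q(T) = 3*T
S(V) = 20 - 2*V (S(V) = 8 + ((V - 1*(-12)) - 3*V) = 8 + ((V + 12) - 3*V) = 8 + ((12 + V) - 3*V) = 8 + (12 - 2*V) = 20 - 2*V)
(S(-11) - 1739) + 732 = ((20 - 2*(-11)) - 1739) + 732 = ((20 + 22) - 1739) + 732 = (42 - 1739) + 732 = -1697 + 732 = -965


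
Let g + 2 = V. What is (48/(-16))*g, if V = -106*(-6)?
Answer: -1902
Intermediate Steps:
V = 636
g = 634 (g = -2 + 636 = 634)
(48/(-16))*g = (48/(-16))*634 = (48*(-1/16))*634 = -3*634 = -1902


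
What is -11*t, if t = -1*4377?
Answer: 48147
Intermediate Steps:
t = -4377
-11*t = -11*(-4377) = 48147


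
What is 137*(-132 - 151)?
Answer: -38771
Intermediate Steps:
137*(-132 - 151) = 137*(-283) = -38771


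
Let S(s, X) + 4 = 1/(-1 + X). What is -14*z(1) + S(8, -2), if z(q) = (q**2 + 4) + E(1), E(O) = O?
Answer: -265/3 ≈ -88.333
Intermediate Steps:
S(s, X) = -4 + 1/(-1 + X)
z(q) = 5 + q**2 (z(q) = (q**2 + 4) + 1 = (4 + q**2) + 1 = 5 + q**2)
-14*z(1) + S(8, -2) = -14*(5 + 1**2) + (5 - 4*(-2))/(-1 - 2) = -14*(5 + 1) + (5 + 8)/(-3) = -14*6 - 1/3*13 = -84 - 13/3 = -265/3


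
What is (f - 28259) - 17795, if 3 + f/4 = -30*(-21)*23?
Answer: 11894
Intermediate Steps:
f = 57948 (f = -12 + 4*(-30*(-21)*23) = -12 + 4*(630*23) = -12 + 4*14490 = -12 + 57960 = 57948)
(f - 28259) - 17795 = (57948 - 28259) - 17795 = 29689 - 17795 = 11894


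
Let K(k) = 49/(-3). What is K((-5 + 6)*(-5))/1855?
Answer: -7/795 ≈ -0.0088050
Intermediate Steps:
K(k) = -49/3 (K(k) = 49*(-1/3) = -49/3)
K((-5 + 6)*(-5))/1855 = -49/3/1855 = -49/3*1/1855 = -7/795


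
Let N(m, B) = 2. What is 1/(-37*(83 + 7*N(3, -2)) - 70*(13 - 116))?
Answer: 1/3621 ≈ 0.00027617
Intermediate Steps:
1/(-37*(83 + 7*N(3, -2)) - 70*(13 - 116)) = 1/(-37*(83 + 7*2) - 70*(13 - 116)) = 1/(-37*(83 + 14) - 70*(-103)) = 1/(-37*97 + 7210) = 1/(-3589 + 7210) = 1/3621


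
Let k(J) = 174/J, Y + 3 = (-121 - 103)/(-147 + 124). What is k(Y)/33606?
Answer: 667/868155 ≈ 0.00076830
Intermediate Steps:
Y = 155/23 (Y = -3 + (-121 - 103)/(-147 + 124) = -3 - 224/(-23) = -3 - 224*(-1/23) = -3 + 224/23 = 155/23 ≈ 6.7391)
k(Y)/33606 = (174/(155/23))/33606 = (174*(23/155))*(1/33606) = (4002/155)*(1/33606) = 667/868155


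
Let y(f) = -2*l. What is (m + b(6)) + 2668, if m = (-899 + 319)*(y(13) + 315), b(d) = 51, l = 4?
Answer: -175341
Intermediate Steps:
y(f) = -8 (y(f) = -2*4 = -8)
m = -178060 (m = (-899 + 319)*(-8 + 315) = -580*307 = -178060)
(m + b(6)) + 2668 = (-178060 + 51) + 2668 = -178009 + 2668 = -175341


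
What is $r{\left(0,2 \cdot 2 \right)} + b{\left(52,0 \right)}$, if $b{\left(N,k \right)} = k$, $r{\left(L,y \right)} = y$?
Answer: $4$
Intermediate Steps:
$r{\left(0,2 \cdot 2 \right)} + b{\left(52,0 \right)} = 2 \cdot 2 + 0 = 4 + 0 = 4$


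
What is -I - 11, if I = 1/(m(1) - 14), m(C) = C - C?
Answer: -153/14 ≈ -10.929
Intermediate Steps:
m(C) = 0
I = -1/14 (I = 1/(0 - 14) = 1/(-14) = -1/14 ≈ -0.071429)
-I - 11 = -1*(-1/14) - 11 = 1/14 - 11 = -153/14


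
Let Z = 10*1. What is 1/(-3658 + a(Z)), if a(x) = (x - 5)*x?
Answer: -1/3608 ≈ -0.00027716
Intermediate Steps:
Z = 10
a(x) = x*(-5 + x) (a(x) = (-5 + x)*x = x*(-5 + x))
1/(-3658 + a(Z)) = 1/(-3658 + 10*(-5 + 10)) = 1/(-3658 + 10*5) = 1/(-3658 + 50) = 1/(-3608) = -1/3608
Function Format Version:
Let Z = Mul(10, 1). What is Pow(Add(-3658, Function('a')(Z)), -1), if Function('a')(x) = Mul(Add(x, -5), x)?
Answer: Rational(-1, 3608) ≈ -0.00027716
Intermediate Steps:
Z = 10
Function('a')(x) = Mul(x, Add(-5, x)) (Function('a')(x) = Mul(Add(-5, x), x) = Mul(x, Add(-5, x)))
Pow(Add(-3658, Function('a')(Z)), -1) = Pow(Add(-3658, Mul(10, Add(-5, 10))), -1) = Pow(Add(-3658, Mul(10, 5)), -1) = Pow(Add(-3658, 50), -1) = Pow(-3608, -1) = Rational(-1, 3608)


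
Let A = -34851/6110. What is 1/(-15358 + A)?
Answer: -6110/93872231 ≈ -6.5089e-5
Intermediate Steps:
A = -34851/6110 (A = -34851*1/6110 = -34851/6110 ≈ -5.7039)
1/(-15358 + A) = 1/(-15358 - 34851/6110) = 1/(-93872231/6110) = -6110/93872231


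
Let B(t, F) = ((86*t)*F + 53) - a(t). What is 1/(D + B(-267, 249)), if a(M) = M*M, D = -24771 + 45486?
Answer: -1/5768059 ≈ -1.7337e-7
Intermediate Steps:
D = 20715
a(M) = M**2
B(t, F) = 53 - t**2 + 86*F*t (B(t, F) = ((86*t)*F + 53) - t**2 = (86*F*t + 53) - t**2 = (53 + 86*F*t) - t**2 = 53 - t**2 + 86*F*t)
1/(D + B(-267, 249)) = 1/(20715 + (53 - 1*(-267)**2 + 86*249*(-267))) = 1/(20715 + (53 - 1*71289 - 5717538)) = 1/(20715 + (53 - 71289 - 5717538)) = 1/(20715 - 5788774) = 1/(-5768059) = -1/5768059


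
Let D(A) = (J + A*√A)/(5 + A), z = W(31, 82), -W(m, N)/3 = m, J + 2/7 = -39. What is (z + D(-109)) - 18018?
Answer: -13184533/728 + 109*I*√109/104 ≈ -18111.0 + 10.942*I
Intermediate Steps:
J = -275/7 (J = -2/7 - 39 = -275/7 ≈ -39.286)
W(m, N) = -3*m
z = -93 (z = -3*31 = -93)
D(A) = (-275/7 + A^(3/2))/(5 + A) (D(A) = (-275/7 + A*√A)/(5 + A) = (-275/7 + A^(3/2))/(5 + A))
(z + D(-109)) - 18018 = (-93 + (-275/7 + (-109)^(3/2))/(5 - 109)) - 18018 = (-93 + (-275/7 - 109*I*√109)/(-104)) - 18018 = (-93 - (-275/7 - 109*I*√109)/104) - 18018 = (-93 + (275/728 + 109*I*√109/104)) - 18018 = (-67429/728 + 109*I*√109/104) - 18018 = -13184533/728 + 109*I*√109/104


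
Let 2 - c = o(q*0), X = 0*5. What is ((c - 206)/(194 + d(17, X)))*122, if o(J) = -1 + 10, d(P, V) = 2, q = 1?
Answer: -12993/98 ≈ -132.58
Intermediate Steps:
X = 0
o(J) = 9
c = -7 (c = 2 - 1*9 = 2 - 9 = -7)
((c - 206)/(194 + d(17, X)))*122 = ((-7 - 206)/(194 + 2))*122 = -213/196*122 = -12993/98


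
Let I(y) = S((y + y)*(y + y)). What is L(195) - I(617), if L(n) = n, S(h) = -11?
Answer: 206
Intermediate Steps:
I(y) = -11
L(195) - I(617) = 195 - 1*(-11) = 195 + 11 = 206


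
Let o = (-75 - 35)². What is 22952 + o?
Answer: 35052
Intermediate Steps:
o = 12100 (o = (-110)² = 12100)
22952 + o = 22952 + 12100 = 35052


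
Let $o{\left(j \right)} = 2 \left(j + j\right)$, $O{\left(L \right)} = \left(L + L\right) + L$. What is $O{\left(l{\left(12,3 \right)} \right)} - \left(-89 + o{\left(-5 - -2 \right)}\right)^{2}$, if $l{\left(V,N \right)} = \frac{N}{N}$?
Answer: $-10198$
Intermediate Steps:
$l{\left(V,N \right)} = 1$
$O{\left(L \right)} = 3 L$ ($O{\left(L \right)} = 2 L + L = 3 L$)
$o{\left(j \right)} = 4 j$ ($o{\left(j \right)} = 2 \cdot 2 j = 4 j$)
$O{\left(l{\left(12,3 \right)} \right)} - \left(-89 + o{\left(-5 - -2 \right)}\right)^{2} = 3 \cdot 1 - \left(-89 + 4 \left(-5 - -2\right)\right)^{2} = 3 - \left(-89 + 4 \left(-5 + 2\right)\right)^{2} = 3 - \left(-89 + 4 \left(-3\right)\right)^{2} = 3 - \left(-89 - 12\right)^{2} = 3 - \left(-101\right)^{2} = 3 - 10201 = -10198$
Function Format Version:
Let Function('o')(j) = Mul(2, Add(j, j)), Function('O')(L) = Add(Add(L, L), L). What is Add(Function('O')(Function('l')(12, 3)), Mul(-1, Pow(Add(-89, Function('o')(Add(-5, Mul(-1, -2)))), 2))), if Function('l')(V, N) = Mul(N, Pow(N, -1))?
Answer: -10198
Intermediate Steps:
Function('l')(V, N) = 1
Function('O')(L) = Mul(3, L) (Function('O')(L) = Add(Mul(2, L), L) = Mul(3, L))
Function('o')(j) = Mul(4, j) (Function('o')(j) = Mul(2, Mul(2, j)) = Mul(4, j))
Add(Function('O')(Function('l')(12, 3)), Mul(-1, Pow(Add(-89, Function('o')(Add(-5, Mul(-1, -2)))), 2))) = Add(Mul(3, 1), Mul(-1, Pow(Add(-89, Mul(4, Add(-5, Mul(-1, -2)))), 2))) = Add(3, Mul(-1, Pow(Add(-89, Mul(4, Add(-5, 2))), 2))) = Add(3, Mul(-1, Pow(Add(-89, Mul(4, -3)), 2))) = Add(3, Mul(-1, Pow(Add(-89, -12), 2))) = Add(3, Mul(-1, Pow(-101, 2))) = Add(3, Mul(-1, 10201)) = Add(3, -10201) = -10198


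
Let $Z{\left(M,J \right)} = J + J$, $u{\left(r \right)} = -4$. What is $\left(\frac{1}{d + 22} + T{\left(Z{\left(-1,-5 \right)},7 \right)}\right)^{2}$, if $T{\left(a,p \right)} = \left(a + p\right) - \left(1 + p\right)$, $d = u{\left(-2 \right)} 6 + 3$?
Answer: $100$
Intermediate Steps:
$Z{\left(M,J \right)} = 2 J$
$d = -21$ ($d = \left(-4\right) 6 + 3 = -24 + 3 = -21$)
$T{\left(a,p \right)} = -1 + a$
$\left(\frac{1}{d + 22} + T{\left(Z{\left(-1,-5 \right)},7 \right)}\right)^{2} = \left(\frac{1}{-21 + 22} + \left(-1 + 2 \left(-5\right)\right)\right)^{2} = \left(1^{-1} - 11\right)^{2} = \left(1 - 11\right)^{2} = \left(-10\right)^{2} = 100$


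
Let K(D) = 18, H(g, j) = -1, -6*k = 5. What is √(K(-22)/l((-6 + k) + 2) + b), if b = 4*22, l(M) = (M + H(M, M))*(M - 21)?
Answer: 4*√6483526/1085 ≈ 9.3872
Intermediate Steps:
k = -⅚ (k = -⅙*5 = -⅚ ≈ -0.83333)
l(M) = (-1 + M)*(-21 + M) (l(M) = (M - 1)*(M - 21) = (-1 + M)*(-21 + M))
b = 88
√(K(-22)/l((-6 + k) + 2) + b) = √(18/(21 + ((-6 - ⅚) + 2)² - 22*((-6 - ⅚) + 2)) + 88) = √(18/(21 + (-41/6 + 2)² - 22*(-41/6 + 2)) + 88) = √(18/(21 + (-29/6)² - 22*(-29/6)) + 88) = √(18/(21 + 841/36 + 319/3) + 88) = √(18/(5425/36) + 88) = √(18*(36/5425) + 88) = √(648/5425 + 88) = √(478048/5425) = 4*√6483526/1085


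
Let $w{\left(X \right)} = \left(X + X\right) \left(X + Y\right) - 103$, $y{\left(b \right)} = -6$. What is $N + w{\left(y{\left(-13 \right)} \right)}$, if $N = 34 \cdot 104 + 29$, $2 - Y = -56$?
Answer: $2838$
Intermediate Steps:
$Y = 58$ ($Y = 2 - -56 = 2 + 56 = 58$)
$w{\left(X \right)} = -103 + 2 X \left(58 + X\right)$ ($w{\left(X \right)} = \left(X + X\right) \left(X + 58\right) - 103 = 2 X \left(58 + X\right) - 103 = -103 + 2 X \left(58 + X\right)$)
$N = 3565$ ($N = 3536 + 29 = 3565$)
$N + w{\left(y{\left(-13 \right)} \right)} = 3565 + \left(-103 + 2 \left(-6\right)^{2} + 116 \left(-6\right)\right) = 3565 - 727 = 2838$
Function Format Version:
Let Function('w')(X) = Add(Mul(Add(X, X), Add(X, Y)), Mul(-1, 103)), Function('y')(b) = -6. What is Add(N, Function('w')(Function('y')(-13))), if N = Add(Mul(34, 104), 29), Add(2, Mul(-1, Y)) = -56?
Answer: 2838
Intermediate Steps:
Y = 58 (Y = Add(2, Mul(-1, -56)) = Add(2, 56) = 58)
Function('w')(X) = Add(-103, Mul(2, X, Add(58, X))) (Function('w')(X) = Add(Mul(Add(X, X), Add(X, 58)), Mul(-1, 103)) = Add(Mul(Mul(2, X), Add(58, X)), -103) = Add(Mul(2, X, Add(58, X)), -103) = Add(-103, Mul(2, X, Add(58, X))))
N = 3565 (N = Add(3536, 29) = 3565)
Add(N, Function('w')(Function('y')(-13))) = Add(3565, Add(-103, Mul(2, Pow(-6, 2)), Mul(116, -6))) = Add(3565, Add(-103, Mul(2, 36), -696)) = Add(3565, Add(-103, 72, -696)) = Add(3565, -727) = 2838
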